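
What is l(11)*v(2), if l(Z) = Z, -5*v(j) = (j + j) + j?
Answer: -66/5 ≈ -13.200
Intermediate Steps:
v(j) = -3*j/5 (v(j) = -((j + j) + j)/5 = -(2*j + j)/5 = -3*j/5)
l(11)*v(2) = 11*(-3/5*2) = 11*(-6/5) = -66/5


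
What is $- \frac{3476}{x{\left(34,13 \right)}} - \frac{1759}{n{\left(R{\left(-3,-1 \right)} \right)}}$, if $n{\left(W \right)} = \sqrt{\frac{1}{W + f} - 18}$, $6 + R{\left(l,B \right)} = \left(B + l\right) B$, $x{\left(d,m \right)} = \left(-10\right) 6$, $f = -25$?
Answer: $\frac{869}{15} + \frac{5277 i \sqrt{1461}}{487} \approx 57.933 + 414.17 i$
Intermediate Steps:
$x{\left(d,m \right)} = -60$
$R{\left(l,B \right)} = -6 + B \left(B + l\right)$ ($R{\left(l,B \right)} = -6 + \left(B + l\right) B = -6 + B \left(B + l\right)$)
$n{\left(W \right)} = \sqrt{-18 + \frac{1}{-25 + W}}$ ($n{\left(W \right)} = \sqrt{\frac{1}{W - 25} - 18} = \sqrt{\frac{1}{-25 + W} - 18} = \sqrt{-18 + \frac{1}{-25 + W}}$)
$- \frac{3476}{x{\left(34,13 \right)}} - \frac{1759}{n{\left(R{\left(-3,-1 \right)} \right)}} = - \frac{3476}{-60} - \frac{1759}{\sqrt{\frac{451 - 18 \left(-6 + \left(-1\right)^{2} - -3\right)}{-25 - \left(3 - 1\right)}}} = \left(-3476\right) \left(- \frac{1}{60}\right) - \frac{1759}{\sqrt{\frac{451 - 18 \left(-6 + 1 + 3\right)}{-25 + \left(-6 + 1 + 3\right)}}} = \frac{869}{15} - \frac{1759}{\sqrt{\frac{451 - -36}{-25 - 2}}} = \frac{869}{15} - \frac{1759}{\sqrt{\frac{451 + 36}{-27}}} = \frac{869}{15} - \frac{1759}{\sqrt{\left(- \frac{1}{27}\right) 487}} = \frac{869}{15} - \frac{1759}{\sqrt{- \frac{487}{27}}} = \frac{869}{15} - \frac{1759}{\frac{1}{9} i \sqrt{1461}} = \frac{869}{15} - 1759 \left(- \frac{3 i \sqrt{1461}}{487}\right) = \frac{869}{15} + \frac{5277 i \sqrt{1461}}{487}$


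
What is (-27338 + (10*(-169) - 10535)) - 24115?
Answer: -63678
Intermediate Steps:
(-27338 + (10*(-169) - 10535)) - 24115 = (-27338 + (-1690 - 10535)) - 24115 = (-27338 - 12225) - 24115 = -39563 - 24115 = -63678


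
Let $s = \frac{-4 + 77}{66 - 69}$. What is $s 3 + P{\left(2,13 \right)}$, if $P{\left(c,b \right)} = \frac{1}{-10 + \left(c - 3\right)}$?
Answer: $- \frac{804}{11} \approx -73.091$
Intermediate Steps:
$P{\left(c,b \right)} = \frac{1}{-13 + c}$ ($P{\left(c,b \right)} = \frac{1}{-10 + \left(-3 + c\right)} = \frac{1}{-13 + c}$)
$s = - \frac{73}{3}$ ($s = \frac{73}{-3} = 73 \left(- \frac{1}{3}\right) = - \frac{73}{3} \approx -24.333$)
$s 3 + P{\left(2,13 \right)} = \left(- \frac{73}{3}\right) 3 + \frac{1}{-13 + 2} = -73 + \frac{1}{-11} = -73 - \frac{1}{11} = - \frac{804}{11}$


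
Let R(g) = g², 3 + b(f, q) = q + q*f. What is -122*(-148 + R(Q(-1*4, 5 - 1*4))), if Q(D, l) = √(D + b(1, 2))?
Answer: 18422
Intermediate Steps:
b(f, q) = -3 + q + f*q (b(f, q) = -3 + (q + q*f) = -3 + (q + f*q) = -3 + q + f*q)
Q(D, l) = √(1 + D) (Q(D, l) = √(D + (-3 + 2 + 1*2)) = √(D + (-3 + 2 + 2)) = √(D + 1) = √(1 + D))
-122*(-148 + R(Q(-1*4, 5 - 1*4))) = -122*(-148 + (√(1 - 1*4))²) = -122*(-148 + (√(1 - 4))²) = -122*(-148 + (√(-3))²) = -122*(-148 + (I*√3)²) = -122*(-148 - 3) = -122*(-151) = 18422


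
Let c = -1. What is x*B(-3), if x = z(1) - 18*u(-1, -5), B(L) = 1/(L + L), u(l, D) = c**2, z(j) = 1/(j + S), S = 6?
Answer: 125/42 ≈ 2.9762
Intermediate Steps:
z(j) = 1/(6 + j) (z(j) = 1/(j + 6) = 1/(6 + j))
u(l, D) = 1 (u(l, D) = (-1)**2 = 1)
B(L) = 1/(2*L)
x = -125/7 (x = 1/(6 + 1) - 18*1 = 1/7 - 18 = -125/7 ≈ -17.857)
x*B(-3) = -125/(14*(-3)) = -125*(-1)/(14*3) = -125/7*(-1/6) = 125/42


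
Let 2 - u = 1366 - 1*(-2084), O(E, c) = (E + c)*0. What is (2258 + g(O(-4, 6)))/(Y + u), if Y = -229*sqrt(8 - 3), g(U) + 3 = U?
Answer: -7775240/11626499 + 516395*sqrt(5)/11626499 ≈ -0.56944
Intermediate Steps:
O(E, c) = 0
g(U) = -3 + U
Y = -229*sqrt(5) ≈ -512.06
u = -3448 (u = 2 - (1366 - 1*(-2084)) = 2 - (1366 + 2084) = 2 - 1*3450 = 2 - 3450 = -3448)
(2258 + g(O(-4, 6)))/(Y + u) = (2258 + (-3 + 0))/(-229*sqrt(5) - 3448) = (2258 - 3)/(-3448 - 229*sqrt(5)) = 2255/(-3448 - 229*sqrt(5))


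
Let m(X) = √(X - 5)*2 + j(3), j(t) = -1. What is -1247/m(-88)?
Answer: 1247/373 + 2494*I*√93/373 ≈ 3.3432 + 64.481*I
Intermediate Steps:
m(X) = -1 + 2*√(-5 + X) (m(X) = √(X - 5)*2 - 1 = √(-5 + X)*2 - 1 = 2*√(-5 + X) - 1 = -1 + 2*√(-5 + X))
-1247/m(-88) = -1247/(-1 + 2*√(-5 - 88)) = -1247/(-1 + 2*√(-93)) = -1247/(-1 + 2*(I*√93)) = -1247/(-1 + 2*I*√93)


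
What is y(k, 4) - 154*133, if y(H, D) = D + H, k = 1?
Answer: -20477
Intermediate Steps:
y(k, 4) - 154*133 = (4 + 1) - 154*133 = 5 - 20482 = -20477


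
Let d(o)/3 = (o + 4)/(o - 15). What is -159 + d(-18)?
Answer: -1735/11 ≈ -157.73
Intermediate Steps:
d(o) = 3*(4 + o)/(-15 + o) (d(o) = 3*((o + 4)/(o - 15)) = 3*((4 + o)/(-15 + o)) = 3*(4 + o)/(-15 + o))
-159 + d(-18) = -159 + 3*(4 - 18)/(-15 - 18) = -159 + 3*(-14)/(-33) = -159 + 3*(-1/33)*(-14) = -159 + 14/11 = -1735/11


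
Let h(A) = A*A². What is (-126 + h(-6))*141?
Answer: -48222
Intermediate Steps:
h(A) = A³
(-126 + h(-6))*141 = (-126 + (-6)³)*141 = (-126 - 216)*141 = -342*141 = -48222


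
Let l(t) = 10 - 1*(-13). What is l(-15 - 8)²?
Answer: 529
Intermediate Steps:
l(t) = 23 (l(t) = 10 + 13 = 23)
l(-15 - 8)² = 23² = 529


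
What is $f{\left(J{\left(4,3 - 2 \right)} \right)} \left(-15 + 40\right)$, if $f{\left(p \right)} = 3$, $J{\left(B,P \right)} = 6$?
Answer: $75$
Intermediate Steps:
$f{\left(J{\left(4,3 - 2 \right)} \right)} \left(-15 + 40\right) = 3 \left(-15 + 40\right) = 3 \cdot 25 = 75$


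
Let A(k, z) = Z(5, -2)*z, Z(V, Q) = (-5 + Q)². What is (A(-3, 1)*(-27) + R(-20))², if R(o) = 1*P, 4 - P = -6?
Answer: 1723969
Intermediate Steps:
P = 10 (P = 4 - 1*(-6) = 4 + 6 = 10)
A(k, z) = 49*z (A(k, z) = (-5 - 2)²*z = (-7)²*z = 49*z)
R(o) = 10 (R(o) = 1*10 = 10)
(A(-3, 1)*(-27) + R(-20))² = ((49*1)*(-27) + 10)² = (49*(-27) + 10)² = (-1323 + 10)² = (-1313)² = 1723969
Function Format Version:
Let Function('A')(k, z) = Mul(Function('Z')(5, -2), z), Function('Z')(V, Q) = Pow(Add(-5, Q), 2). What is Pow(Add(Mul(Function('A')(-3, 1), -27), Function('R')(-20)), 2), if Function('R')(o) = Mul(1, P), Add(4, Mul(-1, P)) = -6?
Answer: 1723969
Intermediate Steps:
P = 10 (P = Add(4, Mul(-1, -6)) = Add(4, 6) = 10)
Function('A')(k, z) = Mul(49, z) (Function('A')(k, z) = Mul(Pow(Add(-5, -2), 2), z) = Mul(Pow(-7, 2), z) = Mul(49, z))
Function('R')(o) = 10 (Function('R')(o) = Mul(1, 10) = 10)
Pow(Add(Mul(Function('A')(-3, 1), -27), Function('R')(-20)), 2) = Pow(Add(Mul(Mul(49, 1), -27), 10), 2) = Pow(Add(Mul(49, -27), 10), 2) = Pow(Add(-1323, 10), 2) = Pow(-1313, 2) = 1723969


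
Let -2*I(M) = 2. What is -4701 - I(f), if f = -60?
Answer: -4700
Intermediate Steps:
I(M) = -1 (I(M) = -½*2 = -1)
-4701 - I(f) = -4701 - 1*(-1) = -4701 + 1 = -4700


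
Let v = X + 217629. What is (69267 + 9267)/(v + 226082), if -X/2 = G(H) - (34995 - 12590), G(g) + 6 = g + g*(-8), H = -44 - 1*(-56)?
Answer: 78534/488701 ≈ 0.16070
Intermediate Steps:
H = 12 (H = -44 + 56 = 12)
G(g) = -6 - 7*g (G(g) = -6 + (g + g*(-8)) = -6 + (g - 8*g) = -6 - 7*g)
X = 44990 (X = -2*((-6 - 7*12) - (34995 - 12590)) = -2*((-6 - 84) - 1*22405) = -2*(-90 - 22405) = -2*(-22495) = 44990)
v = 262619 (v = 44990 + 217629 = 262619)
(69267 + 9267)/(v + 226082) = (69267 + 9267)/(262619 + 226082) = 78534/488701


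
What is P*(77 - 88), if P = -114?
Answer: 1254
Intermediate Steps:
P*(77 - 88) = -114*(77 - 88) = -114*(-11) = 1254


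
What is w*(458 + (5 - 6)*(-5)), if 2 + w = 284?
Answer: 130566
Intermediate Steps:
w = 282 (w = -2 + 284 = 282)
w*(458 + (5 - 6)*(-5)) = 282*(458 + (5 - 6)*(-5)) = 282*(458 - 1*(-5)) = 282*(458 + 5) = 282*463 = 130566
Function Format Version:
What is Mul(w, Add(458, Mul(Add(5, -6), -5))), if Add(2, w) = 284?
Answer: 130566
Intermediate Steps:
w = 282 (w = Add(-2, 284) = 282)
Mul(w, Add(458, Mul(Add(5, -6), -5))) = Mul(282, Add(458, Mul(Add(5, -6), -5))) = Mul(282, Add(458, Mul(-1, -5))) = Mul(282, Add(458, 5)) = Mul(282, 463) = 130566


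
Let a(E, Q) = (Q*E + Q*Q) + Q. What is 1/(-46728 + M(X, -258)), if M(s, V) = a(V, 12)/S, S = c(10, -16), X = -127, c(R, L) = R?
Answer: -1/47022 ≈ -2.1267e-5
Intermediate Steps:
a(E, Q) = Q + Q² + E*Q (a(E, Q) = (E*Q + Q²) + Q = (Q² + E*Q) + Q = Q + Q² + E*Q)
S = 10
M(s, V) = 78/5 + 6*V/5 (M(s, V) = (12*(1 + V + 12))/10 = (12*(13 + V))*(⅒) = (156 + 12*V)*(⅒) = 78/5 + 6*V/5)
1/(-46728 + M(X, -258)) = 1/(-46728 + (78/5 + (6/5)*(-258))) = 1/(-46728 + (78/5 - 1548/5)) = 1/(-46728 - 294) = 1/(-47022) = -1/47022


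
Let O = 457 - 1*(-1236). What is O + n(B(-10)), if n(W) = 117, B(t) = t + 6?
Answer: 1810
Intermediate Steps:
O = 1693 (O = 457 + 1236 = 1693)
B(t) = 6 + t
O + n(B(-10)) = 1693 + 117 = 1810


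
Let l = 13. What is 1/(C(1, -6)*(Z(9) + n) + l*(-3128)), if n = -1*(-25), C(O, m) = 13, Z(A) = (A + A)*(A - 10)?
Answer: -1/40573 ≈ -2.4647e-5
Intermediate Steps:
Z(A) = 2*A*(-10 + A) (Z(A) = (2*A)*(-10 + A) = 2*A*(-10 + A))
n = 25
1/(C(1, -6)*(Z(9) + n) + l*(-3128)) = 1/(13*(2*9*(-10 + 9) + 25) + 13*(-3128)) = 1/(13*(2*9*(-1) + 25) - 40664) = 1/(13*(-18 + 25) - 40664) = 1/(13*7 - 40664) = 1/(91 - 40664) = 1/(-40573) = -1/40573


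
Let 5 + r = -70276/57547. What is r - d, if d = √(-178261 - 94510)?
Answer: -358011/57547 - I*√272771 ≈ -6.2212 - 522.27*I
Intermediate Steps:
r = -358011/57547 (r = -5 - 70276/57547 = -358011/57547 ≈ -6.2212)
d = I*√272771 (d = √(-272771) = I*√272771 ≈ 522.27*I)
r - d = -358011/57547 - I*√272771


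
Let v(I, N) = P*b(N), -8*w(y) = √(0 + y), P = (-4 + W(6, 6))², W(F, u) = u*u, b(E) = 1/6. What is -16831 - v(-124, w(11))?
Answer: -51005/3 ≈ -17002.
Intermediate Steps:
b(E) = ⅙
W(F, u) = u²
P = 1024 (P = (-4 + 6²)² = (-4 + 36)² = 32² = 1024)
w(y) = -√y/8 (w(y) = -√(0 + y)/8 = -√y/8)
v(I, N) = 512/3 (v(I, N) = 1024*(⅙) = 512/3)
-16831 - v(-124, w(11)) = -16831 - 1*512/3 = -16831 - 512/3 = -51005/3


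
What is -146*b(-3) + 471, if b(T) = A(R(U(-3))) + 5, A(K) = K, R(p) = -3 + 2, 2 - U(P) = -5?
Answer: -113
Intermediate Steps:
U(P) = 7 (U(P) = 2 - 1*(-5) = 2 + 5 = 7)
R(p) = -1
b(T) = 4 (b(T) = -1 + 5 = 4)
-146*b(-3) + 471 = -146*4 + 471 = -584 + 471 = -113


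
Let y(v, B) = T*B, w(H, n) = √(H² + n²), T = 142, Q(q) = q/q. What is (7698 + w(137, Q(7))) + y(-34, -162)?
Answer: -15306 + √18770 ≈ -15169.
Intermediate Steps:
Q(q) = 1
y(v, B) = 142*B
(7698 + w(137, Q(7))) + y(-34, -162) = (7698 + √(137² + 1²)) + 142*(-162) = (7698 + √(18769 + 1)) - 23004 = (7698 + √18770) - 23004 = -15306 + √18770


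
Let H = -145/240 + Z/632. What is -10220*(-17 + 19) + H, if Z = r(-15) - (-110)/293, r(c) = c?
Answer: -22710681613/1111056 ≈ -20441.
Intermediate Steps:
Z = -4285/293 (Z = -15 - (-110)/293 = -15 - 1*(-110/293) = -15 + 110/293 = -4285/293 ≈ -14.625)
H = -696973/1111056 (H = -145/240 - 4285/293/632 = -145*1/240 - 4285/293*1/632 = -29/48 - 4285/185176 = -696973/1111056 ≈ -0.62731)
-10220*(-17 + 19) + H = -10220*(-17 + 19) - 696973/1111056 = -10220*2 - 696973/1111056 = -1022*20 - 696973/1111056 = -20440 - 696973/1111056 = -22710681613/1111056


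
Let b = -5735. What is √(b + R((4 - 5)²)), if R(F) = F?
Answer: I*√5734 ≈ 75.723*I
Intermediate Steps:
√(b + R((4 - 5)²)) = √(-5735 + (4 - 5)²) = √(-5735 + (-1)²) = √(-5735 + 1) = √(-5734) = I*√5734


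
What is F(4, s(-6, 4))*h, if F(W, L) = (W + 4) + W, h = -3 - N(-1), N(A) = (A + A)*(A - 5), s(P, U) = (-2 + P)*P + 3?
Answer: -180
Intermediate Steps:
s(P, U) = 3 + P*(-2 + P) (s(P, U) = P*(-2 + P) + 3 = 3 + P*(-2 + P))
N(A) = 2*A*(-5 + A) (N(A) = (2*A)*(-5 + A) = 2*A*(-5 + A))
h = -15 (h = -3 - 2*(-1)*(-5 - 1) = -3 - 2*(-1)*(-6) = -3 - 1*12 = -3 - 12 = -15)
F(W, L) = 4 + 2*W (F(W, L) = (4 + W) + W = 4 + 2*W)
F(4, s(-6, 4))*h = (4 + 2*4)*(-15) = (4 + 8)*(-15) = 12*(-15) = -180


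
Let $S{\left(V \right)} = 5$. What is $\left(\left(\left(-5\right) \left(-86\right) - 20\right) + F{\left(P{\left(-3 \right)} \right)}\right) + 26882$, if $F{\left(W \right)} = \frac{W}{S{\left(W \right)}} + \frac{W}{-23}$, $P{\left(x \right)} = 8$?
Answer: $\frac{3138724}{115} \approx 27293.0$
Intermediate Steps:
$F{\left(W \right)} = \frac{18 W}{115}$ ($F{\left(W \right)} = \frac{W}{5} + \frac{W}{-23} = W \frac{1}{5} + W \left(- \frac{1}{23}\right) = \frac{W}{5} - \frac{W}{23} = \frac{18 W}{115}$)
$\left(\left(\left(-5\right) \left(-86\right) - 20\right) + F{\left(P{\left(-3 \right)} \right)}\right) + 26882 = \left(\left(\left(-5\right) \left(-86\right) - 20\right) + \frac{18}{115} \cdot 8\right) + 26882 = \left(\left(430 - 20\right) + \frac{144}{115}\right) + 26882 = \left(410 + \frac{144}{115}\right) + 26882 = \frac{47294}{115} + 26882 = \frac{3138724}{115}$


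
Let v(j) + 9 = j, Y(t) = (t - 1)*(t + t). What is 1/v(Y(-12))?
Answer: 1/303 ≈ 0.0033003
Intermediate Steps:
Y(t) = 2*t*(-1 + t) (Y(t) = (-1 + t)*(2*t) = 2*t*(-1 + t))
v(j) = -9 + j
1/v(Y(-12)) = 1/(-9 + 2*(-12)*(-1 - 12)) = 1/(-9 + 2*(-12)*(-13)) = 1/(-9 + 312) = 1/303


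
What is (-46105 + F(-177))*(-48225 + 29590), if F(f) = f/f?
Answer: 859148040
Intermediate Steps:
F(f) = 1
(-46105 + F(-177))*(-48225 + 29590) = (-46105 + 1)*(-48225 + 29590) = -46104*(-18635) = 859148040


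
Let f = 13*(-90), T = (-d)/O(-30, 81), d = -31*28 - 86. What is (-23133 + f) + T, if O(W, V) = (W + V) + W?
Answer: -169803/7 ≈ -24258.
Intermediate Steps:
O(W, V) = V + 2*W (O(W, V) = (V + W) + W = V + 2*W)
d = -954 (d = -868 - 86 = -954)
T = 318/7 (T = (-1*(-954))/(81 + 2*(-30)) = 954/(81 - 60) = 954/21 = 954*(1/21) = 318/7 ≈ 45.429)
f = -1170
(-23133 + f) + T = (-23133 - 1170) + 318/7 = -24303 + 318/7 = -169803/7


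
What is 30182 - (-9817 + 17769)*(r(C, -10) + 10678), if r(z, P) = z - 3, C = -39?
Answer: -84547290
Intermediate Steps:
r(z, P) = -3 + z
30182 - (-9817 + 17769)*(r(C, -10) + 10678) = 30182 - (-9817 + 17769)*((-3 - 39) + 10678) = 30182 - 7952*(-42 + 10678) = 30182 - 7952*10636 = 30182 - 1*84577472 = 30182 - 84577472 = -84547290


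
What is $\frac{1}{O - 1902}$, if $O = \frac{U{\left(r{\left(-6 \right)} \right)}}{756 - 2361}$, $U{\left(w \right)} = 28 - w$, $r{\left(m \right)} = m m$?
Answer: $- \frac{1605}{3052702} \approx -0.00052576$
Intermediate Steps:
$r{\left(m \right)} = m^{2}$
$O = \frac{8}{1605}$ ($O = \frac{28 - \left(-6\right)^{2}}{756 - 2361} = \frac{28 - 36}{-1605} = \left(28 - 36\right) \left(- \frac{1}{1605}\right) = \left(-8\right) \left(- \frac{1}{1605}\right) = \frac{8}{1605} \approx 0.0049844$)
$\frac{1}{O - 1902} = \frac{1}{\frac{8}{1605} - 1902} = \frac{1}{- \frac{3052702}{1605}} = - \frac{1605}{3052702}$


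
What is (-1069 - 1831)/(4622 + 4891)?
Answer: -2900/9513 ≈ -0.30485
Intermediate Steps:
(-1069 - 1831)/(4622 + 4891) = -2900/9513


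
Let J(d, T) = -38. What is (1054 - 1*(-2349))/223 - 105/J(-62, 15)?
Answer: 152729/8474 ≈ 18.023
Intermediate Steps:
(1054 - 1*(-2349))/223 - 105/J(-62, 15) = (1054 - 1*(-2349))/223 - 105/(-38) = (1054 + 2349)*(1/223) - 105*(-1/38) = 3403*(1/223) + 105/38 = 3403/223 + 105/38 = 152729/8474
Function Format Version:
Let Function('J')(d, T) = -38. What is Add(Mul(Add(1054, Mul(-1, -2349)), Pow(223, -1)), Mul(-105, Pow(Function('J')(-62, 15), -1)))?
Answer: Rational(152729, 8474) ≈ 18.023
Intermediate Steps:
Add(Mul(Add(1054, Mul(-1, -2349)), Pow(223, -1)), Mul(-105, Pow(Function('J')(-62, 15), -1))) = Add(Mul(Add(1054, Mul(-1, -2349)), Pow(223, -1)), Mul(-105, Pow(-38, -1))) = Add(Mul(Add(1054, 2349), Rational(1, 223)), Mul(-105, Rational(-1, 38))) = Add(Mul(3403, Rational(1, 223)), Rational(105, 38)) = Add(Rational(3403, 223), Rational(105, 38)) = Rational(152729, 8474)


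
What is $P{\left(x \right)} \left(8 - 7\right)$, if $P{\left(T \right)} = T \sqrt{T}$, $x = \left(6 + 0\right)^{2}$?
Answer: $216$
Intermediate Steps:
$x = 36$ ($x = 6^{2} = 36$)
$P{\left(T \right)} = T^{\frac{3}{2}}$
$P{\left(x \right)} \left(8 - 7\right) = 36^{\frac{3}{2}} \left(8 - 7\right) = 216 \cdot 1 = 216$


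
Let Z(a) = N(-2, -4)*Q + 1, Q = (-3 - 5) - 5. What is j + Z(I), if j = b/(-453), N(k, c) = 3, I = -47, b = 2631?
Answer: -6615/151 ≈ -43.808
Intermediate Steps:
Q = -13 (Q = -8 - 5 = -13)
j = -877/151 (j = 2631/(-453) = 2631*(-1/453) = -877/151 ≈ -5.8079)
Z(a) = -38 (Z(a) = 3*(-13) + 1 = -39 + 1 = -38)
j + Z(I) = -877/151 - 38 = -6615/151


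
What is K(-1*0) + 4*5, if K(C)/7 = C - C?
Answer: 20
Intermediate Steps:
K(C) = 0 (K(C) = 7*(C - C) = 7*0 = 0)
K(-1*0) + 4*5 = 0 + 4*5 = 0 + 20 = 20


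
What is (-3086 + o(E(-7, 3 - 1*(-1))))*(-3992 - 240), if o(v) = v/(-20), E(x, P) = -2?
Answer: 65297644/5 ≈ 1.3060e+7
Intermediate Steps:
o(v) = -v/20 (o(v) = v*(-1/20) = -v/20)
(-3086 + o(E(-7, 3 - 1*(-1))))*(-3992 - 240) = (-3086 - 1/20*(-2))*(-3992 - 240) = (-3086 + 1/10)*(-4232) = -30859/10*(-4232) = 65297644/5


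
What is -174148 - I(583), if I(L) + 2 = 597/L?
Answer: -101527715/583 ≈ -1.7415e+5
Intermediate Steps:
I(L) = -2 + 597/L
-174148 - I(583) = -174148 - (-2 + 597/583) = -174148 - 1*(-569/583) = -174148 + 569/583 = -101527715/583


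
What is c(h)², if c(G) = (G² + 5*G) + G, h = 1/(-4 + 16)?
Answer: 5329/20736 ≈ 0.25699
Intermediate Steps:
h = 1/12 ≈ 0.083333
c(G) = G² + 6*G
c(h)² = ((6 + 1/12)/12)² = ((1/12)*(73/12))² = (73/144)² = 5329/20736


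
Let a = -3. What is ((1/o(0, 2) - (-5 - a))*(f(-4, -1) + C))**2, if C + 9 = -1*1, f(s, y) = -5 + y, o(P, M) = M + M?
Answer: 1296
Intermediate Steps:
o(P, M) = 2*M
C = -10 (C = -9 - 1*1 = -9 - 1 = -10)
((1/o(0, 2) - (-5 - a))*(f(-4, -1) + C))**2 = ((1/(2*2) - (-5 - 1*(-3)))*((-5 - 1) - 10))**2 = ((1/4 - (-5 + 3))*(-6 - 10))**2 = ((1*(1/4) - 1*(-2))*(-16))**2 = ((1/4 + 2)*(-16))**2 = ((9/4)*(-16))**2 = (-36)**2 = 1296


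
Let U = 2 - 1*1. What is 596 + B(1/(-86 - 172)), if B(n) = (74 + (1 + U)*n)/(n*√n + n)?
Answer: -4770856/259 + 19090*I*√258/259 ≈ -18420.0 + 1183.9*I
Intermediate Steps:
U = 1 (U = 2 - 1 = 1)
B(n) = (74 + 2*n)/(n + n^(3/2)) (B(n) = (74 + (1 + 1)*n)/(n*√n + n) = (74 + 2*n)/(n^(3/2) + n) = (74 + 2*n)/(n + n^(3/2)))
596 + B(1/(-86 - 172)) = 596 + 2*(37 + 1/(-86 - 172))/(1/(-86 - 172) + (1/(-86 - 172))^(3/2)) = 596 + 2*(37 + 1/(-258))/(1/(-258) + (1/(-258))^(3/2)) = 596 + 2*(37 - 1/258)/(-1/258 + (-1/258)^(3/2)) = 596 + 2*(9545/258)/(-1/258 - I*√258/66564) = 596 + 9545/(129*(-1/258 - I*√258/66564))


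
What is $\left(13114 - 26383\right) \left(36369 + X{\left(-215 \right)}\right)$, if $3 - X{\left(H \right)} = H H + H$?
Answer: $127886622$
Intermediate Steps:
$X{\left(H \right)} = 3 - H - H^{2}$ ($X{\left(H \right)} = 3 - \left(H H + H\right) = 3 - \left(H^{2} + H\right) = 3 - \left(H + H^{2}\right) = 3 - H - H^{2}$)
$\left(13114 - 26383\right) \left(36369 + X{\left(-215 \right)}\right) = \left(13114 - 26383\right) \left(36369 - 46007\right) = - 13269 \left(36369 + \left(3 + 215 - 46225\right)\right) = - 13269 \left(36369 - 46007\right) = \left(-13269\right) \left(-9638\right) = 127886622$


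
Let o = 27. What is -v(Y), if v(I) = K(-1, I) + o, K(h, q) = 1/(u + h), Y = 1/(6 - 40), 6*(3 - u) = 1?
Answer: -303/11 ≈ -27.545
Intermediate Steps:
u = 17/6 (u = 3 - ⅙*1 = 3 - ⅙ = 17/6 ≈ 2.8333)
Y = -1/34 (Y = 1/(-34) = -1/34 ≈ -0.029412)
K(h, q) = 1/(17/6 + h)
v(I) = 303/11 (v(I) = 6/(17 + 6*(-1)) + 27 = 6/(17 - 6) + 27 = 6/11 + 27 = 303/11)
-v(Y) = -1*303/11 = -303/11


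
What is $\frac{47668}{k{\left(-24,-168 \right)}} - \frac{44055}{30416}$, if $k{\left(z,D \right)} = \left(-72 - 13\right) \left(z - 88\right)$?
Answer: $\frac{3788479}{1064560} \approx 3.5587$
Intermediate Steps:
$k{\left(z,D \right)} = 7480 - 85 z$ ($k{\left(z,D \right)} = - 85 \left(z - 88\right) = - 85 \left(-88 + z\right) = 7480 - 85 z$)
$\frac{47668}{k{\left(-24,-168 \right)}} - \frac{44055}{30416} = \frac{47668}{7480 - -2040} - \frac{44055}{30416} = \frac{47668}{7480 + 2040} - \frac{44055}{30416} = \frac{47668}{9520} - \frac{44055}{30416} = 47668 \cdot \frac{1}{9520} - \frac{44055}{30416} = \frac{701}{140} - \frac{44055}{30416} = \frac{3788479}{1064560}$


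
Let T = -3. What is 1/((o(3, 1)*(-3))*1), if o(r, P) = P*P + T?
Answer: ⅙ ≈ 0.16667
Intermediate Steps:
o(r, P) = -3 + P² (o(r, P) = P*P - 3 = P² - 3 = -3 + P²)
1/((o(3, 1)*(-3))*1) = 1/(((-3 + 1²)*(-3))*1) = 1/(((-3 + 1)*(-3))*1) = 1/(-2*(-3)*1) = 1/(6*1) = 1/6 = ⅙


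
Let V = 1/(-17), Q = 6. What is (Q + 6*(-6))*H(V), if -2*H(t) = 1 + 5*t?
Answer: 180/17 ≈ 10.588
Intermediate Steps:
V = -1/17 ≈ -0.058824
H(t) = -½ - 5*t/2 (H(t) = -(1 + 5*t)/2 = -½ - 5*t/2)
(Q + 6*(-6))*H(V) = (6 + 6*(-6))*(-½ - 5/2*(-1/17)) = (6 - 36)*(-½ + 5/34) = -30*(-6/17) = 180/17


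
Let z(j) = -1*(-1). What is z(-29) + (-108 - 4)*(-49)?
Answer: 5489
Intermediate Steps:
z(j) = 1
z(-29) + (-108 - 4)*(-49) = 1 + (-108 - 4)*(-49) = 1 - 112*(-49) = 1 + 5488 = 5489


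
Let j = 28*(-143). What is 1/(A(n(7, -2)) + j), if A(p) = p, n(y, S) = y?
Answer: -1/3997 ≈ -0.00025019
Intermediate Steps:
j = -4004
1/(A(n(7, -2)) + j) = 1/(7 - 4004) = 1/(-3997) = -1/3997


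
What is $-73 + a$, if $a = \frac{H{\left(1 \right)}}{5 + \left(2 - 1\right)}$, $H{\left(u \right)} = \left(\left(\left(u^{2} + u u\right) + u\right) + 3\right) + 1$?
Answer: $- \frac{431}{6} \approx -71.833$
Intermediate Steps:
$H{\left(u \right)} = 4 + u + 2 u^{2}$ ($H{\left(u \right)} = \left(\left(\left(u^{2} + u^{2}\right) + u\right) + 3\right) + 1 = \left(\left(2 u^{2} + u\right) + 3\right) + 1 = \left(\left(u + 2 u^{2}\right) + 3\right) + 1 = \left(3 + u + 2 u^{2}\right) + 1 = 4 + u + 2 u^{2}$)
$a = \frac{7}{6}$ ($a = \frac{4 + 1 + 2 \cdot 1^{2}}{5 + \left(2 - 1\right)} = \frac{4 + 1 + 2 \cdot 1}{5 + 1} = \frac{4 + 1 + 2}{6} = 7 \cdot \frac{1}{6} = \frac{7}{6} \approx 1.1667$)
$-73 + a = -73 + \frac{7}{6} = - \frac{431}{6}$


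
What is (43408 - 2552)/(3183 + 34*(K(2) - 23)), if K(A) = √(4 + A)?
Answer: 98095256/5757865 - 1389104*√6/5757865 ≈ 16.446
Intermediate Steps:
(43408 - 2552)/(3183 + 34*(K(2) - 23)) = (43408 - 2552)/(3183 + 34*(√(4 + 2) - 23)) = 40856/(3183 + 34*(√6 - 23)) = 40856/(3183 + 34*(-23 + √6)) = 40856/(3183 + (-782 + 34*√6)) = 40856/(2401 + 34*√6)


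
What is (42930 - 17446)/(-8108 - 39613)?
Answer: -25484/47721 ≈ -0.53402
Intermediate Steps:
(42930 - 17446)/(-8108 - 39613) = 25484/(-47721) = 25484*(-1/47721) = -25484/47721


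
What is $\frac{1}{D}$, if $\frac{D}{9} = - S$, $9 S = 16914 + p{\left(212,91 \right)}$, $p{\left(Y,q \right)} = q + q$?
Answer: $- \frac{1}{17096} \approx -5.8493 \cdot 10^{-5}$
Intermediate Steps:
$p{\left(Y,q \right)} = 2 q$
$S = \frac{17096}{9}$ ($S = \frac{16914 + 2 \cdot 91}{9} = \frac{16914 + 182}{9} = \frac{1}{9} \cdot 17096 = \frac{17096}{9} \approx 1899.6$)
$D = -17096$ ($D = 9 \left(\left(-1\right) \frac{17096}{9}\right) = 9 \left(- \frac{17096}{9}\right) = -17096$)
$\frac{1}{D} = \frac{1}{-17096} = - \frac{1}{17096}$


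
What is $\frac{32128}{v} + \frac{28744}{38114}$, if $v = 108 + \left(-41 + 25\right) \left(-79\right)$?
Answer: $\frac{157995420}{6536551} \approx 24.171$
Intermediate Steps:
$v = 1372$ ($v = 108 - -1264 = 108 + 1264 = 1372$)
$\frac{32128}{v} + \frac{28744}{38114} = \frac{32128}{1372} + \frac{28744}{38114} = 32128 \cdot \frac{1}{1372} + 28744 \cdot \frac{1}{38114} = \frac{8032}{343} + \frac{14372}{19057} = \frac{157995420}{6536551}$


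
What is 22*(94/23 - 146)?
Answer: -71808/23 ≈ -3122.1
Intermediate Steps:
22*(94/23 - 146) = 22*(-3264/23) = -71808/23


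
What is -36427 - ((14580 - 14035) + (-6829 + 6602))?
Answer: -36745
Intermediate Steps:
-36427 - ((14580 - 14035) + (-6829 + 6602)) = -36427 - (545 - 227) = -36427 - 1*318 = -36427 - 318 = -36745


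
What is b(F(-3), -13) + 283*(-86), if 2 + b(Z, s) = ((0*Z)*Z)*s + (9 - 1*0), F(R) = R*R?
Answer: -24331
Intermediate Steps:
F(R) = R²
b(Z, s) = 7 (b(Z, s) = -2 + (((0*Z)*Z)*s + (9 - 1*0)) = -2 + ((0*Z)*s + (9 + 0)) = -2 + (0*s + 9) = -2 + (0 + 9) = -2 + 9 = 7)
b(F(-3), -13) + 283*(-86) = 7 + 283*(-86) = 7 - 24338 = -24331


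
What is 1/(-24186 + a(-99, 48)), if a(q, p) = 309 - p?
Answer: -1/23925 ≈ -4.1797e-5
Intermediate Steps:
1/(-24186 + a(-99, 48)) = 1/(-24186 + (309 - 1*48)) = 1/(-24186 + (309 - 48)) = 1/(-24186 + 261) = 1/(-23925) = -1/23925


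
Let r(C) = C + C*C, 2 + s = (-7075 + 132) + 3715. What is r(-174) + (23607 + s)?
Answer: 50479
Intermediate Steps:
s = -3230 (s = -2 + ((-7075 + 132) + 3715) = -2 + (-6943 + 3715) = -2 - 3228 = -3230)
r(C) = C + C²
r(-174) + (23607 + s) = -174*(1 - 174) + (23607 - 3230) = -174*(-173) + 20377 = 30102 + 20377 = 50479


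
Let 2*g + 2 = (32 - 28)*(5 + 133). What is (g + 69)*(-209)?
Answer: -71896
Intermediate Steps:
g = 275 (g = -1 + ((32 - 28)*(5 + 133))/2 = -1 + (4*138)/2 = -1 + (½)*552 = -1 + 276 = 275)
(g + 69)*(-209) = (275 + 69)*(-209) = 344*(-209) = -71896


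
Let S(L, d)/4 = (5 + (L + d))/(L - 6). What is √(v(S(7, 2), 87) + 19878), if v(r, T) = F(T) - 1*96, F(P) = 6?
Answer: 2*√4947 ≈ 140.67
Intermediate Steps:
S(L, d) = 4*(5 + L + d)/(-6 + L) (S(L, d) = 4*((5 + (L + d))/(L - 6)) = 4*((5 + L + d)/(-6 + L)) = 4*(5 + L + d)/(-6 + L))
v(r, T) = -90 (v(r, T) = 6 - 1*96 = 6 - 96 = -90)
√(v(S(7, 2), 87) + 19878) = √(-90 + 19878) = √19788 = 2*√4947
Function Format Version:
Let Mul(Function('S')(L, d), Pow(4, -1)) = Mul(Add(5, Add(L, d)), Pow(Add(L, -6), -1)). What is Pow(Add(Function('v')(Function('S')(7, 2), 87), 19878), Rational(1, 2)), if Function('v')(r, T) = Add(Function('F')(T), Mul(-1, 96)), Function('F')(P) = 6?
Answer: Mul(2, Pow(4947, Rational(1, 2))) ≈ 140.67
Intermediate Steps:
Function('S')(L, d) = Mul(4, Pow(Add(-6, L), -1), Add(5, L, d)) (Function('S')(L, d) = Mul(4, Mul(Add(5, Add(L, d)), Pow(Add(L, -6), -1))) = Mul(4, Mul(Add(5, L, d), Pow(Add(-6, L), -1))) = Mul(4, Mul(Pow(Add(-6, L), -1), Add(5, L, d))) = Mul(4, Pow(Add(-6, L), -1), Add(5, L, d)))
Function('v')(r, T) = -90 (Function('v')(r, T) = Add(6, Mul(-1, 96)) = Add(6, -96) = -90)
Pow(Add(Function('v')(Function('S')(7, 2), 87), 19878), Rational(1, 2)) = Pow(Add(-90, 19878), Rational(1, 2)) = Pow(19788, Rational(1, 2)) = Mul(2, Pow(4947, Rational(1, 2)))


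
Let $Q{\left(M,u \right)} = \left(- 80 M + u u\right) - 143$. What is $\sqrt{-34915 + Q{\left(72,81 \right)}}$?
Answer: $i \sqrt{34257} \approx 185.09 i$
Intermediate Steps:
$Q{\left(M,u \right)} = -143 + u^{2} - 80 M$ ($Q{\left(M,u \right)} = \left(- 80 M + u^{2}\right) - 143 = \left(u^{2} - 80 M\right) - 143 = -143 + u^{2} - 80 M$)
$\sqrt{-34915 + Q{\left(72,81 \right)}} = \sqrt{-34915 - \left(5903 - 6561\right)} = \sqrt{-34915 - -658} = \sqrt{-34915 + 658} = \sqrt{-34257} = i \sqrt{34257}$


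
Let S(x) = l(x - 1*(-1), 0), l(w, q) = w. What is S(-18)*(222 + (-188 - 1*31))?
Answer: -51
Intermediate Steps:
S(x) = 1 + x (S(x) = x - 1*(-1) = x + 1 = 1 + x)
S(-18)*(222 + (-188 - 1*31)) = (1 - 18)*(222 + (-188 - 1*31)) = -17*(222 + (-188 - 31)) = -17*(222 - 219) = -17*3 = -51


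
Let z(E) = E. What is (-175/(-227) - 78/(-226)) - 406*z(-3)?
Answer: 31271546/25651 ≈ 1219.1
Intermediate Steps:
(-175/(-227) - 78/(-226)) - 406*z(-3) = (-175/(-227) - 78/(-226)) - 406*(-3) = (-175*(-1/227) - 78*(-1/226)) + 1218 = (175/227 + 39/113) + 1218 = 28628/25651 + 1218 = 31271546/25651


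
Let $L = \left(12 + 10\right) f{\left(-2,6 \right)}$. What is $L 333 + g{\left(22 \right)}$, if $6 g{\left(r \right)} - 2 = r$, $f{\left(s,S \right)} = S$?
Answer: $43960$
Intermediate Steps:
$g{\left(r \right)} = \frac{1}{3} + \frac{r}{6}$
$L = 132$ ($L = \left(12 + 10\right) 6 = 22 \cdot 6 = 132$)
$L 333 + g{\left(22 \right)} = 132 \cdot 333 + \left(\frac{1}{3} + \frac{1}{6} \cdot 22\right) = 43956 + \left(\frac{1}{3} + \frac{11}{3}\right) = 43956 + 4 = 43960$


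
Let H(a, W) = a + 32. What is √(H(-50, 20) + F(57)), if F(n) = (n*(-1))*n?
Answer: 33*I*√3 ≈ 57.158*I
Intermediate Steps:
H(a, W) = 32 + a
F(n) = -n² (F(n) = (-n)*n = -n²)
√(H(-50, 20) + F(57)) = √((32 - 50) - 1*57²) = √(-18 - 1*3249) = √(-18 - 3249) = √(-3267) = 33*I*√3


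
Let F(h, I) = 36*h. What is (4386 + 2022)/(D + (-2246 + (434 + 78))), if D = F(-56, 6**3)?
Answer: -1068/625 ≈ -1.7088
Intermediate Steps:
D = -2016 (D = 36*(-56) = -2016)
(4386 + 2022)/(D + (-2246 + (434 + 78))) = (4386 + 2022)/(-2016 + (-2246 + (434 + 78))) = 6408/(-2016 + (-2246 + 512)) = 6408/(-2016 - 1734) = 6408/(-3750) = 6408*(-1/3750) = -1068/625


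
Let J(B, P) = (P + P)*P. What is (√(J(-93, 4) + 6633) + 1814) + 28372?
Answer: 30186 + √6665 ≈ 30268.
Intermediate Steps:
J(B, P) = 2*P² (J(B, P) = (2*P)*P = 2*P²)
(√(J(-93, 4) + 6633) + 1814) + 28372 = (√(2*4² + 6633) + 1814) + 28372 = (√(2*16 + 6633) + 1814) + 28372 = (√(32 + 6633) + 1814) + 28372 = (√6665 + 1814) + 28372 = (1814 + √6665) + 28372 = 30186 + √6665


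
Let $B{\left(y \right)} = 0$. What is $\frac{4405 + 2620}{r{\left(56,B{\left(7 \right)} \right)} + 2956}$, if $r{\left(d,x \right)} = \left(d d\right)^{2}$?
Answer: $\frac{7025}{9837452} \approx 0.00071411$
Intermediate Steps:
$r{\left(d,x \right)} = d^{4}$ ($r{\left(d,x \right)} = \left(d^{2}\right)^{2} = d^{4}$)
$\frac{4405 + 2620}{r{\left(56,B{\left(7 \right)} \right)} + 2956} = \frac{4405 + 2620}{56^{4} + 2956} = \frac{7025}{9834496 + 2956} = \frac{7025}{9837452}$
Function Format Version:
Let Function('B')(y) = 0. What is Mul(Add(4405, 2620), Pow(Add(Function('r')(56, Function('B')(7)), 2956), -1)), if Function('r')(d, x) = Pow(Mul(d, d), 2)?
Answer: Rational(7025, 9837452) ≈ 0.00071411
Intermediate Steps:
Function('r')(d, x) = Pow(d, 4) (Function('r')(d, x) = Pow(Pow(d, 2), 2) = Pow(d, 4))
Mul(Add(4405, 2620), Pow(Add(Function('r')(56, Function('B')(7)), 2956), -1)) = Mul(Add(4405, 2620), Pow(Add(Pow(56, 4), 2956), -1)) = Mul(7025, Pow(Add(9834496, 2956), -1)) = Mul(7025, Pow(9837452, -1)) = Mul(7025, Rational(1, 9837452)) = Rational(7025, 9837452)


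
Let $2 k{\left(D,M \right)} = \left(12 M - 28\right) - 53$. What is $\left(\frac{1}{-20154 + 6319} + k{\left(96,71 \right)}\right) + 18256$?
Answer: $\frac{515810303}{27670} \approx 18642.0$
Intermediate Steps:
$k{\left(D,M \right)} = - \frac{81}{2} + 6 M$ ($k{\left(D,M \right)} = \frac{\left(12 M - 28\right) - 53}{2} = \frac{\left(-28 + 12 M\right) - 53}{2} = \frac{-81 + 12 M}{2} = - \frac{81}{2} + 6 M$)
$\left(\frac{1}{-20154 + 6319} + k{\left(96,71 \right)}\right) + 18256 = \left(\frac{1}{-20154 + 6319} + \left(- \frac{81}{2} + 6 \cdot 71\right)\right) + 18256 = \left(\frac{1}{-13835} + \left(- \frac{81}{2} + 426\right)\right) + 18256 = \left(- \frac{1}{13835} + \frac{771}{2}\right) + 18256 = \frac{10666783}{27670} + 18256 = \frac{515810303}{27670}$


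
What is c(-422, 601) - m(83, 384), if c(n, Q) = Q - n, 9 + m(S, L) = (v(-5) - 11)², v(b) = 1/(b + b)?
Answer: 90879/100 ≈ 908.79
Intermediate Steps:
v(b) = 1/(2*b)
m(S, L) = 11421/100 (m(S, L) = -9 + ((½)/(-5) - 11)² = -9 + ((½)*(-⅕) - 11)² = -9 + (-⅒ - 11)² = -9 + (-111/10)² = -9 + 12321/100 = 11421/100)
c(-422, 601) - m(83, 384) = (601 - 1*(-422)) - 1*11421/100 = (601 + 422) - 11421/100 = 1023 - 11421/100 = 90879/100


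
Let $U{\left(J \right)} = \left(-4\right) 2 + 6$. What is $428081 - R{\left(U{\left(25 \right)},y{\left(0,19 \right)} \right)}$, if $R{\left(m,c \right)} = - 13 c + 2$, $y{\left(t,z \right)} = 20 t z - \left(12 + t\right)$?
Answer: $427923$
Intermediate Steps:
$y{\left(t,z \right)} = -12 - t + 20 t z$ ($y{\left(t,z \right)} = 20 t z - \left(12 + t\right) = -12 - t + 20 t z$)
$U{\left(J \right)} = -2$ ($U{\left(J \right)} = -8 + 6 = -2$)
$R{\left(m,c \right)} = 2 - 13 c$
$428081 - R{\left(U{\left(25 \right)},y{\left(0,19 \right)} \right)} = 428081 - \left(2 - 13 \left(-12 - 0 + 20 \cdot 0 \cdot 19\right)\right) = 428081 - \left(2 - 13 \left(-12 + 0 + 0\right)\right) = 428081 - \left(2 - -156\right) = 428081 - \left(2 + 156\right) = 428081 - 158 = 427923$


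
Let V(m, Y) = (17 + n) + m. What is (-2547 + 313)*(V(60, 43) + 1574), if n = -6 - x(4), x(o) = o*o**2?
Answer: -3531954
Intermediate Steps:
x(o) = o**3
n = -70 (n = -6 - 1*4**3 = -6 - 1*64 = -6 - 64 = -70)
V(m, Y) = -53 + m (V(m, Y) = (17 - 70) + m = -53 + m)
(-2547 + 313)*(V(60, 43) + 1574) = (-2547 + 313)*((-53 + 60) + 1574) = -2234*(7 + 1574) = -2234*1581 = -3531954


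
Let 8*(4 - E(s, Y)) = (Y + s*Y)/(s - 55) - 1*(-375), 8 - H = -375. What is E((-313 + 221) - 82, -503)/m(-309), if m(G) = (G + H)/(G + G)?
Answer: -327231/8473 ≈ -38.620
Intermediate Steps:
H = 383 (H = 8 - 1*(-375) = 8 + 375 = 383)
E(s, Y) = -343/8 - (Y + Y*s)/(8*(-55 + s)) (E(s, Y) = 4 - ((Y + s*Y)/(s - 55) - 1*(-375))/8 = 4 - ((Y + Y*s)/(-55 + s) + 375)/8 = 4 - (375 + (Y + Y*s)/(-55 + s))/8 = 4 + (-375/8 - (Y + Y*s)/(8*(-55 + s))) = -343/8 - (Y + Y*s)/(8*(-55 + s)))
m(G) = (383 + G)/(2*G) (m(G) = (G + 383)/(G + G) = (383 + G)/((2*G)) = (383 + G)*(1/(2*G)) = (383 + G)/(2*G))
E((-313 + 221) - 82, -503)/m(-309) = ((18865 - 1*(-503) - 343*((-313 + 221) - 82) - 1*(-503)*((-313 + 221) - 82))/(8*(-55 + ((-313 + 221) - 82))))/(((½)*(383 - 309)/(-309))) = ((18865 + 503 - 343*(-92 - 82) - 1*(-503)*(-92 - 82))/(8*(-55 + (-92 - 82))))/(((½)*(-1/309)*74)) = ((18865 + 503 - 343*(-174) - 1*(-503)*(-174))/(8*(-55 - 174)))/(-37/309) = ((⅛)*(18865 + 503 + 59682 - 87522)/(-229))*(-309/37) = ((⅛)*(-1/229)*(-8472))*(-309/37) = (1059/229)*(-309/37) = -327231/8473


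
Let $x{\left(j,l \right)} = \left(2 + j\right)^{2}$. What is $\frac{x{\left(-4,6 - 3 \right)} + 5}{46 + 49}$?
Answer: $\frac{9}{95} \approx 0.094737$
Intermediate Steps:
$\frac{x{\left(-4,6 - 3 \right)} + 5}{46 + 49} = \frac{\left(2 - 4\right)^{2} + 5}{46 + 49} = \frac{\left(-2\right)^{2} + 5}{95} = \frac{4 + 5}{95} = \frac{1}{95} \cdot 9 = \frac{9}{95}$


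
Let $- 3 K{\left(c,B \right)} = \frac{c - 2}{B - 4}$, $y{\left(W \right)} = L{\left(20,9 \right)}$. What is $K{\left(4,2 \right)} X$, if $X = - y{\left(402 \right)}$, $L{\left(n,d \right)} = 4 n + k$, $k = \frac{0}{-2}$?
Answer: $- \frac{80}{3} \approx -26.667$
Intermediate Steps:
$k = 0$ ($k = 0 \left(- \frac{1}{2}\right) = 0$)
$L{\left(n,d \right)} = 4 n$ ($L{\left(n,d \right)} = 4 n + 0 = 4 n$)
$y{\left(W \right)} = 80$ ($y{\left(W \right)} = 4 \cdot 20 = 80$)
$K{\left(c,B \right)} = - \frac{-2 + c}{3 \left(-4 + B\right)}$ ($K{\left(c,B \right)} = - \frac{\left(c - 2\right) \frac{1}{B - 4}}{3} = - \frac{\left(-2 + c\right) \frac{1}{-4 + B}}{3} = - \frac{\frac{1}{-4 + B} \left(-2 + c\right)}{3} = - \frac{-2 + c}{3 \left(-4 + B\right)}$)
$X = -80$ ($X = \left(-1\right) 80 = -80$)
$K{\left(4,2 \right)} X = \frac{2 - 4}{3 \left(-4 + 2\right)} \left(-80\right) = \frac{2 - 4}{3 \left(-2\right)} \left(-80\right) = \frac{1}{3} \left(- \frac{1}{2}\right) \left(-2\right) \left(-80\right) = \frac{1}{3} \left(-80\right) = - \frac{80}{3}$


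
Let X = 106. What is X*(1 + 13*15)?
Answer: 20776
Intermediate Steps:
X*(1 + 13*15) = 106*(1 + 13*15) = 106*(1 + 195) = 106*196 = 20776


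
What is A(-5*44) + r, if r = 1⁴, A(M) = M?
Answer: -219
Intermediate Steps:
r = 1
A(-5*44) + r = -5*44 + 1 = -220 + 1 = -219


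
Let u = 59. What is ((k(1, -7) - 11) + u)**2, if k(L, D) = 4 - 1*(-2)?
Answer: 2916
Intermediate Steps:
k(L, D) = 6 (k(L, D) = 4 + 2 = 6)
((k(1, -7) - 11) + u)**2 = ((6 - 11) + 59)**2 = (-5 + 59)**2 = 54**2 = 2916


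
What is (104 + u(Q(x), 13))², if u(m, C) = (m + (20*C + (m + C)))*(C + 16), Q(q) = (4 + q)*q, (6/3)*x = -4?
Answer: 60668521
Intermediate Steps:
x = -2 (x = (½)*(-4) = -2)
Q(q) = q*(4 + q)
u(m, C) = (16 + C)*(2*m + 21*C) (u(m, C) = (m + (20*C + (C + m)))*(16 + C) = (m + (m + 21*C))*(16 + C) = (2*m + 21*C)*(16 + C) = (16 + C)*(2*m + 21*C))
(104 + u(Q(x), 13))² = (104 + (21*13² + 32*(-2*(4 - 2)) + 336*13 + 2*13*(-2*(4 - 2))))² = (104 + (21*169 + 32*(-2*2) + 4368 + 2*13*(-2*2)))² = (104 + (3549 + 32*(-4) + 4368 + 2*13*(-4)))² = (104 + (3549 - 128 + 4368 - 104))² = (104 + 7685)² = 7789² = 60668521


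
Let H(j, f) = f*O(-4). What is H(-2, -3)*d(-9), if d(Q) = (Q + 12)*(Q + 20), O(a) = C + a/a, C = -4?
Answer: 297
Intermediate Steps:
O(a) = -3 (O(a) = -4 + a/a = -4 + 1 = -3)
d(Q) = (12 + Q)*(20 + Q)
H(j, f) = -3*f (H(j, f) = f*(-3) = -3*f)
H(-2, -3)*d(-9) = (-3*(-3))*(240 + (-9)² + 32*(-9)) = 9*(240 + 81 - 288) = 9*33 = 297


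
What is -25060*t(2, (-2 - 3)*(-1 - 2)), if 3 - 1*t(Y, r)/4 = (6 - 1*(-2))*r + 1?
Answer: 11828320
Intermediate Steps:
t(Y, r) = 8 - 32*r (t(Y, r) = 12 - 4*((6 - 1*(-2))*r + 1) = 12 - 4*((6 + 2)*r + 1) = 12 - 4*(8*r + 1) = 12 - 4*(1 + 8*r) = 12 + (-4 - 32*r) = 8 - 32*r)
-25060*t(2, (-2 - 3)*(-1 - 2)) = -25060*(8 - 32*(-2 - 3)*(-1 - 2)) = -25060*(8 - (-160)*(-3)) = -25060*(8 - 32*15) = -25060*(8 - 480) = -25060*(-472) = 11828320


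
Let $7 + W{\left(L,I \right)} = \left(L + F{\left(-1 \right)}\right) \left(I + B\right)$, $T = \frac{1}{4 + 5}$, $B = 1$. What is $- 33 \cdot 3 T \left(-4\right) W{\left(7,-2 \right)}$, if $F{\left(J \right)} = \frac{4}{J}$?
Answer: $-440$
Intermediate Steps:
$T = \frac{1}{9} \approx 0.11111$
$W{\left(L,I \right)} = -7 + \left(1 + I\right) \left(-4 + L\right)$ ($W{\left(L,I \right)} = -7 + \left(L + \frac{4}{-1}\right) \left(I + 1\right) = -7 + \left(L + 4 \left(-1\right)\right) \left(1 + I\right) = -7 + \left(L - 4\right) \left(1 + I\right) = -7 + \left(-4 + L\right) \left(1 + I\right) = -7 + \left(1 + I\right) \left(-4 + L\right)$)
$- 33 \cdot 3 T \left(-4\right) W{\left(7,-2 \right)} = - 33 \cdot 3 \cdot \frac{1}{9} \left(-4\right) \left(-11 + 7 - -8 - 14\right) = - 33 \cdot \frac{1}{3} \left(-4\right) \left(-11 + 7 + 8 - 14\right) = \left(-33\right) \left(- \frac{4}{3}\right) \left(-10\right) = 44 \left(-10\right) = -440$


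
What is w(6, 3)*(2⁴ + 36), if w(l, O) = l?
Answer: 312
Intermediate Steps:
w(6, 3)*(2⁴ + 36) = 6*(2⁴ + 36) = 6*(16 + 36) = 6*52 = 312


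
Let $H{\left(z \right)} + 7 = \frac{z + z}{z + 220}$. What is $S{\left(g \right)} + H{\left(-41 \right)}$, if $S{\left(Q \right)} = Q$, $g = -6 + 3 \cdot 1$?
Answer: $- \frac{1872}{179} \approx -10.458$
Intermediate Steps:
$g = -3$ ($g = -6 + 3 = -3$)
$H{\left(z \right)} = -7 + \frac{2 z}{220 + z}$ ($H{\left(z \right)} = -7 + \frac{z + z}{z + 220} = -7 + \frac{2 z}{220 + z}$)
$S{\left(g \right)} + H{\left(-41 \right)} = -3 + \frac{5 \left(-308 - -41\right)}{220 - 41} = -3 + \frac{5 \left(-308 + 41\right)}{179} = -3 + 5 \cdot \frac{1}{179} \left(-267\right) = -3 - \frac{1335}{179} = - \frac{1872}{179}$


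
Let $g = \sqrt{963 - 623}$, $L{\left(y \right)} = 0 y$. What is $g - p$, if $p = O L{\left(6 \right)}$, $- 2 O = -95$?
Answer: $2 \sqrt{85} \approx 18.439$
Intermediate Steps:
$L{\left(y \right)} = 0$
$O = \frac{95}{2}$ ($O = \left(- \frac{1}{2}\right) \left(-95\right) = \frac{95}{2} \approx 47.5$)
$g = 2 \sqrt{85}$ ($g = \sqrt{340} = 2 \sqrt{85} \approx 18.439$)
$p = 0$ ($p = \frac{95}{2} \cdot 0 = 0$)
$g - p = 2 \sqrt{85} - 0 = 2 \sqrt{85} + 0 = 2 \sqrt{85}$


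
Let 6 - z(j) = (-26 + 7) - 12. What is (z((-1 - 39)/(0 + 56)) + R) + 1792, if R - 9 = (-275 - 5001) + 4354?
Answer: 916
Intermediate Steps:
z(j) = 37 (z(j) = 6 - ((-26 + 7) - 12) = 6 - (-19 - 12) = 6 - 1*(-31) = 6 + 31 = 37)
R = -913 (R = 9 + ((-275 - 5001) + 4354) = 9 + (-5276 + 4354) = 9 - 922 = -913)
(z((-1 - 39)/(0 + 56)) + R) + 1792 = (37 - 913) + 1792 = -876 + 1792 = 916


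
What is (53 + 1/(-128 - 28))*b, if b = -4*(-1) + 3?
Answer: 57869/156 ≈ 370.96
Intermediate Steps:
b = 7 (b = 4 + 3 = 7)
(53 + 1/(-128 - 28))*b = (53 + 1/(-128 - 28))*7 = (53 + 1/(-156))*7 = (53 - 1/156)*7 = (8267/156)*7 = 57869/156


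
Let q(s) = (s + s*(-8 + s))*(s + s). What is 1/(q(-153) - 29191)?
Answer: -1/7520071 ≈ -1.3298e-7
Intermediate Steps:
q(s) = 2*s*(s + s*(-8 + s)) (q(s) = (s + s*(-8 + s))*(2*s) = 2*s*(s + s*(-8 + s)))
1/(q(-153) - 29191) = 1/(2*(-153)²*(-7 - 153) - 29191) = 1/(2*23409*(-160) - 29191) = 1/(-7490880 - 29191) = 1/(-7520071) = -1/7520071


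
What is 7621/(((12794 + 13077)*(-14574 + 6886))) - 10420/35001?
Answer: -2072765646781/6961567576248 ≈ -0.29774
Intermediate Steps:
7621/(((12794 + 13077)*(-14574 + 6886))) - 10420/35001 = 7621/((25871*(-7688))) - 10420*1/35001 = 7621/(-198896248) - 10420/35001 = 7621*(-1/198896248) - 10420/35001 = -7621/198896248 - 10420/35001 = -2072765646781/6961567576248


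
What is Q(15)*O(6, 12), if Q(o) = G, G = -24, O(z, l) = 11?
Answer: -264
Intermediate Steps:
Q(o) = -24
Q(15)*O(6, 12) = -24*11 = -264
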